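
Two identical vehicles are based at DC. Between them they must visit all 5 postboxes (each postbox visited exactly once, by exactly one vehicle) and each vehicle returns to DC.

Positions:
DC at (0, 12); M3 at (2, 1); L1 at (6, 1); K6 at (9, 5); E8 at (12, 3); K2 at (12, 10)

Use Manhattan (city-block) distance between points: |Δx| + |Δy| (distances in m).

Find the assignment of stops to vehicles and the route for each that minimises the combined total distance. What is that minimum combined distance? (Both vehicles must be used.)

There are 2^4 − 1 = 15 ways to divide the 5 stops into two non-empty groups. For each, the best each vehicle can do is its own shortest tour through its group:
  {M3} + {L1, K6, E8, K2}: 26 + 50 = 76
  {L1} + {M3, K6, E8, K2}: 34 + 50 = 84
  {M3, L1} + {K6, E8, K2}: 34 + 42 = 76
  {K6} + {M3, L1, E8, K2}: 32 + 46 = 78
  {M3, K6} + {L1, E8, K2}: 40 + 46 = 86
  {L1, K6} + {M3, E8, K2}: 40 + 46 = 86
  … (15 splits in total)
  {M3, L1, K6, E8} + {K2}: 46 + 28 = 74  ← best
Best: vehicle 1 DC → M3 → L1 → E8 → K6 → DC = 46; vehicle 2 DC → K2 → DC = 28; combined 74.

74 m — the smallest possible combined total.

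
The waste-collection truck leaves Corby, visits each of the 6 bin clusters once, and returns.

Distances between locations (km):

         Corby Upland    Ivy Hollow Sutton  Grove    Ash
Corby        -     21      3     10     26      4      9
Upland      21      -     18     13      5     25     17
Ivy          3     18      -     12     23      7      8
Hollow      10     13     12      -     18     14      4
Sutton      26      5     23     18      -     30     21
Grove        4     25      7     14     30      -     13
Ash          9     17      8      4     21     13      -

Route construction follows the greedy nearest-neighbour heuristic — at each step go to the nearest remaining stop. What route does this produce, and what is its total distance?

Total distance 71 km via the nearest-neighbour route Corby → Ivy → Grove → Ash → Hollow → Upland → Sutton → Corby.

From Corby: distances to unvisited — Ivy=3, Grove=4, Ash=9, Hollow=10, Upland=21, Sutton=26. Nearest is Ivy (3).
From Ivy: distances to unvisited — Grove=7, Ash=8, Hollow=12, Upland=18, Sutton=23. Nearest is Grove (7).
From Grove: distances to unvisited — Ash=13, Hollow=14, Upland=25, Sutton=30. Nearest is Ash (13).
From Ash: distances to unvisited — Hollow=4, Upland=17, Sutton=21. Nearest is Hollow (4).
From Hollow: distances to unvisited — Upland=13, Sutton=18. Nearest is Upland (13).
From Upland: distances to unvisited — Sutton=5. Nearest is Sutton (5).
Return Sutton→Corby: 26.
Total = 3 + 7 + 13 + 4 + 13 + 5 + 26 = 71.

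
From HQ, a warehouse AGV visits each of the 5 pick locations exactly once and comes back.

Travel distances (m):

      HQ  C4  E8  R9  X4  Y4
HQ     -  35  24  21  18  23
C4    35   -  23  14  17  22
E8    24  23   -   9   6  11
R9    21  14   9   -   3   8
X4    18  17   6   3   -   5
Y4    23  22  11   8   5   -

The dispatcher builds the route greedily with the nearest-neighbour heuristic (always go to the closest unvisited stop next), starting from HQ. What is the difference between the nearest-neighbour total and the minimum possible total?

6 m longer than the optimal tour.

From HQ: X4=18, R9=21, Y4=23, E8=24, C4=35 → choose X4 (18).
From X4: R9=3, Y4=5, E8=6, C4=17 → choose R9 (3).
From R9: Y4=8, E8=9, C4=14 → choose Y4 (8).
From Y4: E8=11, C4=22 → choose E8 (11).
From E8: C4=23 → choose C4 (23).
NN route HQ → X4 → R9 → Y4 → E8 → C4 → HQ costs 98.
Optimal: HQ → C4 → R9 → E8 → X4 → Y4 → HQ costs 92 (by enumerating all 60 distinct tours).
Excess = 98 − 92 = 6.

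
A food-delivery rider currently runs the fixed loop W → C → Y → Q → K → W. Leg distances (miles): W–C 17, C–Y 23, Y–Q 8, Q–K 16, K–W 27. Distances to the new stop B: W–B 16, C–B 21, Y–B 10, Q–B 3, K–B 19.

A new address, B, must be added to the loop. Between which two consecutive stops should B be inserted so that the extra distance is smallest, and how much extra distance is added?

Insertion cost between consecutive stops i–j is d(i,B) + d(B,j) − d(i,j):
  between W and C: 16 + 21 − 17 = 20
  between C and Y: 21 + 10 − 23 = 8
  between Y and Q: 10 + 3 − 8 = 5
  between Q and K: 3 + 19 − 16 = 6
  between K and W: 19 + 16 − 27 = 8
Cheapest insertion is between Y and Q, adding 5.
New total = 91 + 5 = 96.

+5 miles — insert B between Y and Q.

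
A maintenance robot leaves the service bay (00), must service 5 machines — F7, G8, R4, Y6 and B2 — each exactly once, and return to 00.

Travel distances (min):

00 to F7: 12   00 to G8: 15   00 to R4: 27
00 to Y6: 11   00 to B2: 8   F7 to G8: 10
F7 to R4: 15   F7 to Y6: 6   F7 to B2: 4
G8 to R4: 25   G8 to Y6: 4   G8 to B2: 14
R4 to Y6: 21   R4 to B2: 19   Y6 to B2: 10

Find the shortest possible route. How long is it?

Shortest round trip = 67 min.

There are 60 distinct closed tours to check (reversals are equivalent).
00→F7→G8→R4→Y6→B2→00: 12+10+25+21+10+8 = 86
00→F7→G8→R4→B2→Y6→00: 12+10+25+19+10+11 = 87
00→F7→G8→Y6→R4→B2→00: 12+10+4+21+19+8 = 74
00→F7→G8→Y6→B2→R4→00: 12+10+4+10+19+27 = 82
00→F7→G8→B2→R4→Y6→00: 12+10+14+19+21+11 = 87
00→F7→G8→B2→Y6→R4→00: 12+10+14+10+21+27 = 94
00→F7→R4→G8→Y6→B2→00: 12+15+25+4+10+8 = 74
00→F7→R4→G8→B2→Y6→00: 12+15+25+14+10+11 = 87
00→F7→R4→Y6→G8→B2→00: 12+15+21+4+14+8 = 74
00→F7→R4→Y6→B2→G8→00: 12+15+21+10+14+15 = 87
00→F7→R4→B2→G8→Y6→00: 12+15+19+14+4+11 = 75
00→F7→R4→B2→Y6→G8→00: 12+15+19+10+4+15 = 75
00→F7→Y6→G8→R4→B2→00: 12+6+4+25+19+8 = 74
00→F7→Y6→G8→B2→R4→00: 12+6+4+14+19+27 = 82
… (46 more)
00→G8→Y6→F7→R4→B2→00: 15+4+6+15+19+8 = 67  ← best
The minimum is 67.
One optimal route: 00 → G8 → Y6 → F7 → R4 → B2 → 00 (or its reverse).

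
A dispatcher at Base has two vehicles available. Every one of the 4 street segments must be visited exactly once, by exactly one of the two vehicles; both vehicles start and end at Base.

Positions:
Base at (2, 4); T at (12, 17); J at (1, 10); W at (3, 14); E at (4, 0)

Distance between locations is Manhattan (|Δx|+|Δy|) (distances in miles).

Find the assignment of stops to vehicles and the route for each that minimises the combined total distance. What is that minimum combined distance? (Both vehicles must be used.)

60 miles — the smallest possible combined total.

Check every non-empty split of the stops between the two vehicles; for each half take its own optimal tour:
  {T} + {J, W, E}: 46 + 34 = 80
  {J} + {T, W, E}: 14 + 54 = 68
  {T, J} + {W, E}: 48 + 32 = 80
  {W} + {T, J, E}: 22 + 56 = 78
  {T, W} + {J, E}: 46 + 26 = 72
  {J, W} + {T, E}: 24 + 54 = 78
  … (7 splits in total)
  {T, J, W} + {E}: 48 + 12 = 60  ← best
Best: vehicle 1 Base → T → W → J → Base = 48; vehicle 2 Base → E → Base = 12; combined 60.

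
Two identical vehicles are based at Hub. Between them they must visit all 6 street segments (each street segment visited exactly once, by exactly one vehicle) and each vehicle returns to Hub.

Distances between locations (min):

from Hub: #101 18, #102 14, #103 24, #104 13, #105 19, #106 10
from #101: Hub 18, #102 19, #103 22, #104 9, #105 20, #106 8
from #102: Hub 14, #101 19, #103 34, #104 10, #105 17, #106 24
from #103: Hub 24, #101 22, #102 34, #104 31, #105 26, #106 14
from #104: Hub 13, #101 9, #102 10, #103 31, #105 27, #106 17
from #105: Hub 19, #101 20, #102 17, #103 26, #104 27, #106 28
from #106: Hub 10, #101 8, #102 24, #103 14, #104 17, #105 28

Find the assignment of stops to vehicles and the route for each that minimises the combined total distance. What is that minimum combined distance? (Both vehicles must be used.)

There are 2^5 − 1 = 31 ways to divide the 6 stops into two non-empty groups. For each, the best each vehicle can do is its own shortest tour through its group:
  {#101} + {#102, #103, #104, #105, #106}: 36 + 90 = 126
  {#102} + {#101, #103, #104, #105, #106}: 28 + 89 = 117
  {#101, #102} + {#103, #104, #105, #106}: 51 + 89 = 140
  {#103} + {#101, #102, #104, #105, #106}: 48 + 73 = 121
  {#101, #103} + {#102, #104, #105, #106}: 64 + 73 = 137
  {#102, #103} + {#101, #104, #105, #106}: 72 + 73 = 145
  … (31 splits in total)
Best: vehicle 1 Hub → #102 → Hub = 28; vehicle 2 Hub → #104 → #101 → #106 → #103 → #105 → Hub = 89; combined 117.

117 min — the smallest possible combined total.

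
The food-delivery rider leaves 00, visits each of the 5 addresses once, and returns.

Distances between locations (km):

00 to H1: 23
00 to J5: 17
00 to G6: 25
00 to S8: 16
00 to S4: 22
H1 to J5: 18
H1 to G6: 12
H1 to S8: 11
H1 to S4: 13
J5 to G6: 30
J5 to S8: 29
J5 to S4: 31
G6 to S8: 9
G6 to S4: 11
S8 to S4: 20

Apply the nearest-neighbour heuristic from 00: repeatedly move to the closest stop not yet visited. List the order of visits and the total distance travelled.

At 00 the remaining stops are S8 16, J5 17, S4 22, H1 23, G6 25; go to S8.
At S8 the remaining stops are G6 9, H1 11, S4 20, J5 29; go to G6.
At G6 the remaining stops are S4 11, H1 12, J5 30; go to S4.
At S4 the remaining stops are H1 13, J5 31; go to H1.
At H1 the remaining stops are J5 18; go to J5.
Return J5→00: 17.
Total = 16 + 9 + 11 + 13 + 18 + 17 = 84.

Nearest-neighbour total = 84 km; route 00 → S8 → G6 → S4 → H1 → J5 → 00.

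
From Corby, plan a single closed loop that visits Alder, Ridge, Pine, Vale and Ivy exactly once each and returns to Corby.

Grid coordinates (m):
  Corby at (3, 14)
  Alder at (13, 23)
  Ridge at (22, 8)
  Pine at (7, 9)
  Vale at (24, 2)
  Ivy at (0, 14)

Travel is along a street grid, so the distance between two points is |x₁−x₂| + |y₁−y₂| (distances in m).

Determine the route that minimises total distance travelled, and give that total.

90 m — the shortest possible round trip.

With 5 stops there are 5!/2 = 60 distinct round trips (a route and its reverse cost the same).
Corby - Alder - Ridge - Pine - Vale - Ivy - Corby: 19+24+16+24+36+3 = 122
Corby - Alder - Ridge - Pine - Ivy - Vale - Corby: 19+24+16+12+36+33 = 140
Corby - Alder - Ridge - Vale - Pine - Ivy - Corby: 19+24+8+24+12+3 = 90
Corby - Alder - Ridge - Vale - Ivy - Pine - Corby: 19+24+8+36+12+9 = 108
Corby - Alder - Ridge - Ivy - Pine - Vale - Corby: 19+24+28+12+24+33 = 140
Corby - Alder - Ridge - Ivy - Vale - Pine - Corby: 19+24+28+36+24+9 = 140
Corby - Alder - Pine - Ridge - Vale - Ivy - Corby: 19+20+16+8+36+3 = 102
Corby - Alder - Pine - Ridge - Ivy - Vale - Corby: 19+20+16+28+36+33 = 152
Corby - Alder - Pine - Vale - Ridge - Ivy - Corby: 19+20+24+8+28+3 = 102
Corby - Alder - Pine - Vale - Ivy - Ridge - Corby: 19+20+24+36+28+25 = 152
Corby - Alder - Pine - Ivy - Ridge - Vale - Corby: 19+20+12+28+8+33 = 120
Corby - Alder - Pine - Ivy - Vale - Ridge - Corby: 19+20+12+36+8+25 = 120
Corby - Alder - Vale - Ridge - Pine - Ivy - Corby: 19+32+8+16+12+3 = 90
Corby - Alder - Vale - Ridge - Ivy - Pine - Corby: 19+32+8+28+12+9 = 108
… (46 more)
The minimum is 90.
One optimal route: Corby → Alder → Ridge → Vale → Pine → Ivy → Corby (or its reverse).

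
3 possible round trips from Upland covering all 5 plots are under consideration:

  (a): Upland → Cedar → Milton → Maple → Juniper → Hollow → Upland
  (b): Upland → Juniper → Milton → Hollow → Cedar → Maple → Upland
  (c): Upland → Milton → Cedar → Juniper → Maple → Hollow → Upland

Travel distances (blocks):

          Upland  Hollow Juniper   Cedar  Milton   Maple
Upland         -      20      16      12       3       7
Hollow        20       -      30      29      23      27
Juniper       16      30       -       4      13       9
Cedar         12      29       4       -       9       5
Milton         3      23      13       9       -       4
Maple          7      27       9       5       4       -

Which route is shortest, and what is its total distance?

72 blocks — (c) is the shortest.

(a): 12 + 9 + 4 + 9 + 30 + 20 = 84
(b): 16 + 13 + 23 + 29 + 5 + 7 = 93
(c): 3 + 9 + 4 + 9 + 27 + 20 = 72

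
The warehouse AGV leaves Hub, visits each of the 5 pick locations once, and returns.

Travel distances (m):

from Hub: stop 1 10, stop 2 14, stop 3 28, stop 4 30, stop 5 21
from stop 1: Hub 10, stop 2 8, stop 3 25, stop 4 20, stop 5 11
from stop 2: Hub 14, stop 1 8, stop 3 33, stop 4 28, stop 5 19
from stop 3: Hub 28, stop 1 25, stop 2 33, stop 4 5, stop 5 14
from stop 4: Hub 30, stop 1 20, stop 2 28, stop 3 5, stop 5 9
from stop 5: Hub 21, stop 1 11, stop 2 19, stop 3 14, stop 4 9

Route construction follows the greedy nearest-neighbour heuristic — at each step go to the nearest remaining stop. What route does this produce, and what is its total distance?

At Hub the remaining stops are stop 1 10, stop 2 14, stop 5 21, stop 3 28, stop 4 30; go to stop 1.
At stop 1 the remaining stops are stop 2 8, stop 5 11, stop 4 20, stop 3 25; go to stop 2.
At stop 2 the remaining stops are stop 5 19, stop 4 28, stop 3 33; go to stop 5.
At stop 5 the remaining stops are stop 4 9, stop 3 14; go to stop 4.
At stop 4 the remaining stops are stop 3 5; go to stop 3.
Return stop 3→Hub: 28.
Total = 10 + 8 + 19 + 9 + 5 + 28 = 79.

Nearest-neighbour total = 79 m; route Hub → stop 1 → stop 2 → stop 5 → stop 4 → stop 3 → Hub.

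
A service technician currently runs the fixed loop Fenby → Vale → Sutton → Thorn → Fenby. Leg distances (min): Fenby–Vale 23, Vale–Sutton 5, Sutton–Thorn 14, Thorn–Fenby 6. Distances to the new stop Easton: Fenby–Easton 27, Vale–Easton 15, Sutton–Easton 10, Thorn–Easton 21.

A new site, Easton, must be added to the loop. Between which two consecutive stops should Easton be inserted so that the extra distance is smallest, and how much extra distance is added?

Insertion cost between consecutive stops i–j is d(i,Easton) + d(Easton,j) − d(i,j):
  between Fenby and Vale: 27 + 15 − 23 = 19
  between Vale and Sutton: 15 + 10 − 5 = 20
  between Sutton and Thorn: 10 + 21 − 14 = 17
  between Thorn and Fenby: 21 + 27 − 6 = 42
Cheapest insertion is between Sutton and Thorn, adding 17.
New total = 48 + 17 = 65.

+17 min — insert Easton between Sutton and Thorn.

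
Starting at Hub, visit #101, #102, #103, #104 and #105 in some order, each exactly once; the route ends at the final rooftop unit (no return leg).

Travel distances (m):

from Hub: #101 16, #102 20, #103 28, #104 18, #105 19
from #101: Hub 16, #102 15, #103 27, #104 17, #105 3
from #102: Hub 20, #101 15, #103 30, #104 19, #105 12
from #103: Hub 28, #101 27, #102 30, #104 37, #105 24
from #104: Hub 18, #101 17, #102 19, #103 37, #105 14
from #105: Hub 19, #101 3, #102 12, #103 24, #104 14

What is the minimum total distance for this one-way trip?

79 m — the minimum one-way total.

There are 5! = 120 possible orderings.
Hub → #101 → #102 → #103 → #104 → #105: 16+15+30+37+14 = 112
Hub → #101 → #102 → #103 → #105 → #104: 16+15+30+24+14 = 99
Hub → #101 → #102 → #104 → #103 → #105: 16+15+19+37+24 = 111
Hub → #101 → #102 → #104 → #105 → #103: 16+15+19+14+24 = 88
Hub → #101 → #102 → #105 → #103 → #104: 16+15+12+24+37 = 104
Hub → #101 → #102 → #105 → #104 → #103: 16+15+12+14+37 = 94
Hub → #101 → #103 → #102 → #104 → #105: 16+27+30+19+14 = 106
Hub → #101 → #103 → #102 → #105 → #104: 16+27+30+12+14 = 99
Hub → #101 → #103 → #104 → #102 → #105: 16+27+37+19+12 = 111
Hub → #101 → #103 → #104 → #105 → #102: 16+27+37+14+12 = 106
Hub → #101 → #103 → #105 → #102 → #104: 16+27+24+12+19 = 98
Hub → #101 → #103 → #105 → #104 → #102: 16+27+24+14+19 = 100
Hub → #101 → #104 → #102 → #103 → #105: 16+17+19+30+24 = 106
Hub → #101 → #104 → #102 → #105 → #103: 16+17+19+12+24 = 88
… (106 more)
Hub → #104 → #102 → #101 → #105 → #103: 18+19+15+3+24 = 79  ← best
The minimum is 79.
One shortest path: Hub → #104 → #102 → #101 → #105 → #103.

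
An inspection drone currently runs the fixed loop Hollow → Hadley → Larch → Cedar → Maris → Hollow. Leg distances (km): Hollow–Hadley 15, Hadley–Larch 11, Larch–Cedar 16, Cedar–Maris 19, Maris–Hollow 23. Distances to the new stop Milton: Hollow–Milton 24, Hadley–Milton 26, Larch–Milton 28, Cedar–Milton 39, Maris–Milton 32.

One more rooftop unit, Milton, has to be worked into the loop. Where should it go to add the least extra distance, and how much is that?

+33 km — insert Milton between Maris and Hollow.

Insertion cost between consecutive stops i–j is d(i,Milton) + d(Milton,j) − d(i,j):
  between Hollow and Hadley: 24 + 26 − 15 = 35
  between Hadley and Larch: 26 + 28 − 11 = 43
  between Larch and Cedar: 28 + 39 − 16 = 51
  between Cedar and Maris: 39 + 32 − 19 = 52
  between Maris and Hollow: 32 + 24 − 23 = 33
Cheapest insertion is between Maris and Hollow, adding 33.
New total = 84 + 33 = 117.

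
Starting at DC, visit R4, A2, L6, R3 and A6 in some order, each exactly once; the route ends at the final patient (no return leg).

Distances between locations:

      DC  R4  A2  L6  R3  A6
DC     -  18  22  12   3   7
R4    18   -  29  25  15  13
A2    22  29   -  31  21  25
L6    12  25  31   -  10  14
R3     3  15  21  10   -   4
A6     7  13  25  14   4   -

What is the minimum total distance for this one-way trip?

Shortest open route: 68.

There are 5! = 120 possible orderings.
DC - R4 - A2 - L6 - R3 - A6: 18+29+31+10+4 = 92
DC - R4 - A2 - L6 - A6 - R3: 18+29+31+14+4 = 96
DC - R4 - A2 - R3 - L6 - A6: 18+29+21+10+14 = 92
DC - R4 - A2 - R3 - A6 - L6: 18+29+21+4+14 = 86
DC - R4 - A2 - A6 - L6 - R3: 18+29+25+14+10 = 96
DC - R4 - A2 - A6 - R3 - L6: 18+29+25+4+10 = 86
DC - R4 - L6 - A2 - R3 - A6: 18+25+31+21+4 = 99
DC - R4 - L6 - A2 - A6 - R3: 18+25+31+25+4 = 103
DC - R4 - L6 - R3 - A2 - A6: 18+25+10+21+25 = 99
DC - R4 - L6 - R3 - A6 - A2: 18+25+10+4+25 = 82
DC - R4 - L6 - A6 - A2 - R3: 18+25+14+25+21 = 103
DC - R4 - L6 - A6 - R3 - A2: 18+25+14+4+21 = 82
DC - R4 - R3 - A2 - L6 - A6: 18+15+21+31+14 = 99
DC - R4 - R3 - A2 - A6 - L6: 18+15+21+25+14 = 93
… (106 more)
DC - L6 - R3 - A6 - R4 - A2: 12+10+4+13+29 = 68  ← best
The minimum is 68.
One shortest path: DC → L6 → R3 → A6 → R4 → A2.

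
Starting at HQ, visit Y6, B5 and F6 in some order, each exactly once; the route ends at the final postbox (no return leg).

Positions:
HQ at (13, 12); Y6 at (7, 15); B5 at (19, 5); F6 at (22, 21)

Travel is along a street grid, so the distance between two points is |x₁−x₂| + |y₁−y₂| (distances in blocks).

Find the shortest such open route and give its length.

Minimum one-way distance = 49 blocks.

There are 3! = 6 possible orderings.
HQ→Y6→B5→F6: 9+22+19 = 50
HQ→Y6→F6→B5: 9+21+19 = 49
HQ→B5→Y6→F6: 13+22+21 = 56
HQ→B5→F6→Y6: 13+19+21 = 53
HQ→F6→Y6→B5: 18+21+22 = 61
HQ→F6→B5→Y6: 18+19+22 = 59
The minimum is 49.
One shortest path: HQ → Y6 → F6 → B5.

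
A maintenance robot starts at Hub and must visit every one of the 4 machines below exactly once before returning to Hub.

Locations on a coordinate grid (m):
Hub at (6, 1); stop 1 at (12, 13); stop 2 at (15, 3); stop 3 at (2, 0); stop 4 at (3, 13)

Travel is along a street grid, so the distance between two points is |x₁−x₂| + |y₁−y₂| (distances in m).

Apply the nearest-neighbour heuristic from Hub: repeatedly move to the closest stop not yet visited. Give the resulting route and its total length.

Hub → [stop 3:5 / stop 2:11 / stop 4:15 / stop 1:18] → stop 3 (5)
stop 3 → [stop 4:14 / stop 2:16 / stop 1:23] → stop 4 (14)
stop 4 → [stop 1:9 / stop 2:22] → stop 1 (9)
stop 1 → [stop 2:13] → stop 2 (13)
Return stop 2→Hub: 11.
Total = 5 + 14 + 9 + 13 + 11 = 52.

Total distance 52 m via the nearest-neighbour route Hub → stop 3 → stop 4 → stop 1 → stop 2 → Hub.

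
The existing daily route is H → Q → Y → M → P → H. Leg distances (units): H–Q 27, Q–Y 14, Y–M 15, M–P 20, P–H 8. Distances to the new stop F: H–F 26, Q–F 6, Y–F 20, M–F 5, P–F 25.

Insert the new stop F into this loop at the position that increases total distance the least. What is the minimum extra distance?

Insertion cost between consecutive stops i–j is d(i,F) + d(F,j) − d(i,j):
  between H and Q: 26 + 6 − 27 = 5
  between Q and Y: 6 + 20 − 14 = 12
  between Y and M: 20 + 5 − 15 = 10
  between M and P: 5 + 25 − 20 = 10
  between P and H: 25 + 26 − 8 = 43
Cheapest insertion is between H and Q, adding 5.
New total = 84 + 5 = 89.

+5 — insert F between H and Q.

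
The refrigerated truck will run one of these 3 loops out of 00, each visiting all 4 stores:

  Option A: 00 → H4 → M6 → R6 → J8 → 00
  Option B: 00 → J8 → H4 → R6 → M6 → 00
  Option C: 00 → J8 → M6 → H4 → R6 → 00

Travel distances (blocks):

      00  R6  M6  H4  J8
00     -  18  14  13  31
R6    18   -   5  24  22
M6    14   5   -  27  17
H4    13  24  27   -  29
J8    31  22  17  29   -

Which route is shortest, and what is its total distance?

Shortest is Option A, total 98 blocks.

Option A: 13 + 27 + 5 + 22 + 31 = 98
Option B: 31 + 29 + 24 + 5 + 14 = 103
Option C: 31 + 17 + 27 + 24 + 18 = 117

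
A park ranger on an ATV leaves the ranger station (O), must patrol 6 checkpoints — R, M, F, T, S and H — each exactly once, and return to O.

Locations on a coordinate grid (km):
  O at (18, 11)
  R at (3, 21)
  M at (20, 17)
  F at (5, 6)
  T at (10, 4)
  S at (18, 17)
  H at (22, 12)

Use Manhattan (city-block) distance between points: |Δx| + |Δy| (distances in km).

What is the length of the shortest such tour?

Minimum total distance: 72 km.

There are 360 distinct closed tours to check (reversals are equivalent).
O→R→M→F→T→S→H→O: 25+21+26+7+21+9+5 = 114
O→R→M→F→T→H→S→O: 25+21+26+7+20+9+6 = 114
O→R→M→F→S→T→H→O: 25+21+26+24+21+20+5 = 142
O→R→M→F→S→H→T→O: 25+21+26+24+9+20+15 = 140
O→R→M→F→H→T→S→O: 25+21+26+23+20+21+6 = 142
O→R→M→F→H→S→T→O: 25+21+26+23+9+21+15 = 140
O→R→M→T→F→S→H→O: 25+21+23+7+24+9+5 = 114
O→R→M→T→F→H→S→O: 25+21+23+7+23+9+6 = 114
… (352 more)
O→T→F→R→S→M→H→O: 15+7+17+19+2+7+5 = 72  ← best
The minimum is 72.
One optimal route: O → T → F → R → S → M → H → O (or its reverse).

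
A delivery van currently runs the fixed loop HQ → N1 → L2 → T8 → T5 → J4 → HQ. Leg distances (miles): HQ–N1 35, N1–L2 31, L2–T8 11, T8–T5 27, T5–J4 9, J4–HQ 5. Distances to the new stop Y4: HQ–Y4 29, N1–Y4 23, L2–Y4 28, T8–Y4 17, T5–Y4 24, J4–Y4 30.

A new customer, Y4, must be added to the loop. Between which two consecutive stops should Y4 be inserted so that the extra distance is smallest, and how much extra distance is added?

Insertion cost between consecutive stops i–j is d(i,Y4) + d(Y4,j) − d(i,j):
  between HQ and N1: 29 + 23 − 35 = 17
  between N1 and L2: 23 + 28 − 31 = 20
  between L2 and T8: 28 + 17 − 11 = 34
  between T8 and T5: 17 + 24 − 27 = 14
  between T5 and J4: 24 + 30 − 9 = 45
  between J4 and HQ: 30 + 29 − 5 = 54
Cheapest insertion is between T8 and T5, adding 14.
New total = 118 + 14 = 132.

+14 miles — insert Y4 between T8 and T5.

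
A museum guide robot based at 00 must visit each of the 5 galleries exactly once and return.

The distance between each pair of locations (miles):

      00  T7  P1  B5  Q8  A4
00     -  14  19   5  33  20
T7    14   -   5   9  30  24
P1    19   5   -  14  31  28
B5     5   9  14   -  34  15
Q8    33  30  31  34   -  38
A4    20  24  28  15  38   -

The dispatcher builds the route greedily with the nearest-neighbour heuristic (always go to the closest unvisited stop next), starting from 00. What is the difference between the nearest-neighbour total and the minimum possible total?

From 00: B5=5, T7=14, P1=19, A4=20, Q8=33 → choose B5 (5).
From B5: T7=9, P1=14, A4=15, Q8=34 → choose T7 (9).
From T7: P1=5, A4=24, Q8=30 → choose P1 (5).
From P1: A4=28, Q8=31 → choose A4 (28).
From A4: Q8=38 → choose Q8 (38).
NN route 00 → B5 → T7 → P1 → A4 → Q8 → 00 costs 118.
Optimal: 00 → T7 → P1 → Q8 → A4 → B5 → 00 costs 108 (by enumerating all 60 distinct tours).
Excess = 118 − 108 = 10.

10 miles longer than the optimal tour.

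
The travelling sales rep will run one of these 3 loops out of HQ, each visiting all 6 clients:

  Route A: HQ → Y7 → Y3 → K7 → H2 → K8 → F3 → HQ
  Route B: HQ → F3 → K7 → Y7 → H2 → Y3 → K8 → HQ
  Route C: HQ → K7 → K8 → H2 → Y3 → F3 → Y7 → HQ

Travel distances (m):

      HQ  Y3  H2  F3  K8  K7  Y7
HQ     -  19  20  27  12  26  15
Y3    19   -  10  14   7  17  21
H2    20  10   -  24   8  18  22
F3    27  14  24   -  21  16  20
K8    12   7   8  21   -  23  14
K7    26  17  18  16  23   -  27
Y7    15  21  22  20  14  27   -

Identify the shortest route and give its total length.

Route A: 15 + 21 + 17 + 18 + 8 + 21 + 27 = 127
Route B: 27 + 16 + 27 + 22 + 10 + 7 + 12 = 121
Route C: 26 + 23 + 8 + 10 + 14 + 20 + 15 = 116

116 m — Route C is the shortest.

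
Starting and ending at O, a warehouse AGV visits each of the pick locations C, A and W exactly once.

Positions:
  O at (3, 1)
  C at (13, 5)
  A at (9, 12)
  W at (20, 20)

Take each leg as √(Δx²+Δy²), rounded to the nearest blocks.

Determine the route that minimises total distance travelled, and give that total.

55 blocks — the shortest possible round trip.

With 3 stops there are 3!/2 = 3 distinct round trips (a route and its reverse cost the same).
O → C → A → W → O: 11+8+14+25 = 58
O → C → W → A → O: 11+17+14+13 = 55
O → A → C → W → O: 13+8+17+25 = 63
The minimum is 55.
One optimal route: O → C → W → A → O (or its reverse).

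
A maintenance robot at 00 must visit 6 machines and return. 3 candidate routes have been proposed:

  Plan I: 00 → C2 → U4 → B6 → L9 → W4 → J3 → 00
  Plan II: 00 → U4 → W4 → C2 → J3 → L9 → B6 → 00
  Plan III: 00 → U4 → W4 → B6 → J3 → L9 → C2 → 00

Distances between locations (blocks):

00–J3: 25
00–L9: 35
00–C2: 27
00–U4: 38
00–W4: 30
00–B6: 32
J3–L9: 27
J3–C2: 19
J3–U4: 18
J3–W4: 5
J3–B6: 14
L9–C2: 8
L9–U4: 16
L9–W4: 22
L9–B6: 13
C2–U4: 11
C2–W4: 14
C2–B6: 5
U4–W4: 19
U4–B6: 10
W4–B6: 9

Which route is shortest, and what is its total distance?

113 blocks — Plan I is the shortest.

Plan I: 27 + 11 + 10 + 13 + 22 + 5 + 25 = 113
Plan II: 38 + 19 + 14 + 19 + 27 + 13 + 32 = 162
Plan III: 38 + 19 + 9 + 14 + 27 + 8 + 27 = 142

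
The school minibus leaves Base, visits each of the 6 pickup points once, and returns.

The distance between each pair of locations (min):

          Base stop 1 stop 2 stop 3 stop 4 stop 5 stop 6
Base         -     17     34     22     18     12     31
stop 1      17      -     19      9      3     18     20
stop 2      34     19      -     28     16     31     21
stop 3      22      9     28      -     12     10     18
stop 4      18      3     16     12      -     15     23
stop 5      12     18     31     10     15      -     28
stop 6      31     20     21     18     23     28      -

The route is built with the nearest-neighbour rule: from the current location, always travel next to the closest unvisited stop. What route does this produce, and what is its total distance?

Base → [stop 5:12 / stop 1:17 / stop 4:18 / stop 3:22 / stop 6:31 / stop 2:34] → stop 5 (12)
stop 5 → [stop 3:10 / stop 4:15 / stop 1:18 / stop 6:28 / stop 2:31] → stop 3 (10)
stop 3 → [stop 1:9 / stop 4:12 / stop 6:18 / stop 2:28] → stop 1 (9)
stop 1 → [stop 4:3 / stop 2:19 / stop 6:20] → stop 4 (3)
stop 4 → [stop 2:16 / stop 6:23] → stop 2 (16)
stop 2 → [stop 6:21] → stop 6 (21)
Return stop 6→Base: 31.
Total = 12 + 10 + 9 + 3 + 16 + 21 + 31 = 102.

102 min along Base → stop 5 → stop 3 → stop 1 → stop 4 → stop 2 → stop 6 → Base.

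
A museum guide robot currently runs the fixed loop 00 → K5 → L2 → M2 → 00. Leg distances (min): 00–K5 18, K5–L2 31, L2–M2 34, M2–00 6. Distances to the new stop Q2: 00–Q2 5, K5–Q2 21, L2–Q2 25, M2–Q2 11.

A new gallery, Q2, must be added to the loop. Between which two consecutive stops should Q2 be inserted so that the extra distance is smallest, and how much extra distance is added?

Insertion cost between consecutive stops i–j is d(i,Q2) + d(Q2,j) − d(i,j):
  between 00 and K5: 5 + 21 − 18 = 8
  between K5 and L2: 21 + 25 − 31 = 15
  between L2 and M2: 25 + 11 − 34 = 2
  between M2 and 00: 11 + 5 − 6 = 10
Cheapest insertion is between L2 and M2, adding 2.
New total = 89 + 2 = 91.

Adding 2 min by placing Q2 on the L2–M2 leg.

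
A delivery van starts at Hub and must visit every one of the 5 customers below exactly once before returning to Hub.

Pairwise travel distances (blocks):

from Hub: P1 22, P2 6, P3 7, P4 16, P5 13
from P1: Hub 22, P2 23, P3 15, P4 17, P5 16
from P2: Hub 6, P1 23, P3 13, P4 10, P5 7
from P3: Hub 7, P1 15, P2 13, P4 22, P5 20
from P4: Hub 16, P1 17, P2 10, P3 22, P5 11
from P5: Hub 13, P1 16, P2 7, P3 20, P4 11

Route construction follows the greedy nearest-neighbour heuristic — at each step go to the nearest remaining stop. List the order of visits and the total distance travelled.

Total distance 63 blocks via the nearest-neighbour route Hub → P2 → P5 → P4 → P1 → P3 → Hub.

At Hub the remaining stops are P2 6, P3 7, P5 13, P4 16, P1 22; go to P2.
At P2 the remaining stops are P5 7, P4 10, P3 13, P1 23; go to P5.
At P5 the remaining stops are P4 11, P1 16, P3 20; go to P4.
At P4 the remaining stops are P1 17, P3 22; go to P1.
At P1 the remaining stops are P3 15; go to P3.
Return P3→Hub: 7.
Total = 6 + 7 + 11 + 17 + 15 + 7 = 63.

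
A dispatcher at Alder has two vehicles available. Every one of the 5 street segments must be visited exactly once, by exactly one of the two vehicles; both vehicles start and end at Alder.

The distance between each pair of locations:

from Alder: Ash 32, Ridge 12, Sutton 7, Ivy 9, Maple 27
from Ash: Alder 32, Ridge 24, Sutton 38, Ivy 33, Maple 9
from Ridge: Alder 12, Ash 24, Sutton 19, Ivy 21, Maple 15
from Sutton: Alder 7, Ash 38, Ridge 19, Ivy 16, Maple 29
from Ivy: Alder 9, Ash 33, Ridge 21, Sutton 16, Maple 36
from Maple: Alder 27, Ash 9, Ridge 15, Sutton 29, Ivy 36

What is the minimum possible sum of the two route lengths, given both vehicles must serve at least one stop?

There are 2^4 − 1 = 15 ways to divide the 5 stops into two non-empty groups. For each, the best each vehicle can do is its own shortest tour through its group:
  {Ash} + {Ridge, Sutton, Ivy, Maple}: 64 + 81 = 145
  {Ridge} + {Ash, Sutton, Ivy, Maple}: 24 + 87 = 111
  {Ash, Ridge} + {Sutton, Ivy, Maple}: 68 + 81 = 149
  {Sutton} + {Ash, Ridge, Ivy, Maple}: 14 + 78 = 92
  {Ash, Sutton} + {Ridge, Ivy, Maple}: 77 + 72 = 149
  {Ridge, Sutton} + {Ash, Ivy, Maple}: 38 + 78 = 116
  … (15 splits in total)
Best: vehicle 1 Alder → Sutton → Alder = 14; vehicle 2 Alder → Ridge → Maple → Ash → Ivy → Alder = 78; combined 92.

92 — the smallest possible combined total.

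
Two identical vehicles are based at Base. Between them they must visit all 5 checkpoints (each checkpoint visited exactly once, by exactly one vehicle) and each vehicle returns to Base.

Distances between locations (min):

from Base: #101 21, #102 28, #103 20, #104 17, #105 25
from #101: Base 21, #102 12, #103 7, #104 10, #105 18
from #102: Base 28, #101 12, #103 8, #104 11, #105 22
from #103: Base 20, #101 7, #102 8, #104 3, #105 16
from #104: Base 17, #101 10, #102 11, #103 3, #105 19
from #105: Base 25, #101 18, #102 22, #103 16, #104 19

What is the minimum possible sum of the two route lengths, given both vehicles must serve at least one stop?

111 min — the smallest possible combined total.

Check every non-empty split of the stops between the two vehicles; for each half take its own optimal tour:
  {#101} + {#102, #103, #104, #105}: 42 + 75 = 117
  {#102} + {#101, #103, #104, #105}: 56 + 70 = 126
  {#101, #102} + {#103, #104, #105}: 61 + 61 = 122
  {#103} + {#101, #102, #104, #105}: 40 + 83 = 123
  {#101, #103} + {#102, #104, #105}: 48 + 75 = 123
  {#102, #103} + {#101, #104, #105}: 56 + 70 = 126
  … (15 splits in total)
  {#101, #102, #103, #104} + {#105}: 61 + 50 = 111  ← best
Best: vehicle 1 Base → #101 → #102 → #103 → #104 → Base = 61; vehicle 2 Base → #105 → Base = 50; combined 111.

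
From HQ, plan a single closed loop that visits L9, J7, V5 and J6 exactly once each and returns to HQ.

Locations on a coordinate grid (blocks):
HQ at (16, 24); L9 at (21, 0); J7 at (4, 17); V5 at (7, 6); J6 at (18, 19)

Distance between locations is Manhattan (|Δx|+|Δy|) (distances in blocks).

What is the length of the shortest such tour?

82 blocks — the shortest possible round trip.

HQ-L9-J7-V5-J6-HQ: 29+34+14+24+7 = 108
HQ-L9-J7-J6-V5-HQ: 29+34+16+24+27 = 130
HQ-L9-V5-J7-J6-HQ: 29+20+14+16+7 = 86
HQ-L9-V5-J6-J7-HQ: 29+20+24+16+19 = 108
HQ-L9-J6-J7-V5-HQ: 29+22+16+14+27 = 108
HQ-L9-J6-V5-J7-HQ: 29+22+24+14+19 = 108
HQ-J7-L9-V5-J6-HQ: 19+34+20+24+7 = 104
HQ-J7-L9-J6-V5-HQ: 19+34+22+24+27 = 126
HQ-J7-V5-L9-J6-HQ: 19+14+20+22+7 = 82
HQ-J7-J6-L9-V5-HQ: 19+16+22+20+27 = 104
HQ-V5-L9-J7-J6-HQ: 27+20+34+16+7 = 104
HQ-V5-J7-L9-J6-HQ: 27+14+34+22+7 = 104
The minimum is 82.
One optimal route: HQ → J7 → V5 → L9 → J6 → HQ (or its reverse).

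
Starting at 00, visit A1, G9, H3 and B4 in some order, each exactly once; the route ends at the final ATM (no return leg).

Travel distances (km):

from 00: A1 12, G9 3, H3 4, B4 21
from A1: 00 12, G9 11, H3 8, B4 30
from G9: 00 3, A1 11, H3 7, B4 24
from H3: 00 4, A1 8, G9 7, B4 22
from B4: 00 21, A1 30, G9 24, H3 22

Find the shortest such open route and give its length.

There are 4! = 24 possible orderings.
00 → A1 → G9 → H3 → B4: 12+11+7+22 = 52
00 → A1 → G9 → B4 → H3: 12+11+24+22 = 69
00 → A1 → H3 → G9 → B4: 12+8+7+24 = 51
00 → A1 → H3 → B4 → G9: 12+8+22+24 = 66
00 → A1 → B4 → G9 → H3: 12+30+24+7 = 73
00 → A1 → B4 → H3 → G9: 12+30+22+7 = 71
00 → G9 → A1 → H3 → B4: 3+11+8+22 = 44
00 → G9 → A1 → B4 → H3: 3+11+30+22 = 66
00 → G9 → H3 → A1 → B4: 3+7+8+30 = 48
00 → G9 → H3 → B4 → A1: 3+7+22+30 = 62
00 → G9 → B4 → A1 → H3: 3+24+30+8 = 65
00 → G9 → B4 → H3 → A1: 3+24+22+8 = 57
00 → H3 → A1 → G9 → B4: 4+8+11+24 = 47
00 → H3 → A1 → B4 → G9: 4+8+30+24 = 66
… (10 more)
The minimum is 44.
One shortest path: 00 → G9 → A1 → H3 → B4.

Shortest open route: 44 km.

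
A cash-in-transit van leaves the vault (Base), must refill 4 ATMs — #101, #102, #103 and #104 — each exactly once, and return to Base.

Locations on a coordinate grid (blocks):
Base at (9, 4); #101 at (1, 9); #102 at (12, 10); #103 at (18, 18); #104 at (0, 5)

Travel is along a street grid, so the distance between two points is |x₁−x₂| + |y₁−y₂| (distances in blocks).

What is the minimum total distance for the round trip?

There are 12 distinct closed tours to check (reversals are equivalent).
Base-#101-#102-#103-#104-Base: 13+12+14+31+10 = 80
Base-#101-#102-#104-#103-Base: 13+12+17+31+23 = 96
Base-#101-#103-#102-#104-Base: 13+26+14+17+10 = 80
Base-#101-#103-#104-#102-Base: 13+26+31+17+9 = 96
Base-#101-#104-#102-#103-Base: 13+5+17+14+23 = 72
Base-#101-#104-#103-#102-Base: 13+5+31+14+9 = 72
Base-#102-#101-#103-#104-Base: 9+12+26+31+10 = 88
Base-#102-#101-#104-#103-Base: 9+12+5+31+23 = 80
Base-#102-#103-#101-#104-Base: 9+14+26+5+10 = 64
Base-#102-#104-#101-#103-Base: 9+17+5+26+23 = 80
Base-#103-#101-#102-#104-Base: 23+26+12+17+10 = 88
Base-#103-#102-#101-#104-Base: 23+14+12+5+10 = 64
The minimum is 64.
One optimal route: Base → #102 → #103 → #101 → #104 → Base (or its reverse).

Minimum total distance: 64 blocks.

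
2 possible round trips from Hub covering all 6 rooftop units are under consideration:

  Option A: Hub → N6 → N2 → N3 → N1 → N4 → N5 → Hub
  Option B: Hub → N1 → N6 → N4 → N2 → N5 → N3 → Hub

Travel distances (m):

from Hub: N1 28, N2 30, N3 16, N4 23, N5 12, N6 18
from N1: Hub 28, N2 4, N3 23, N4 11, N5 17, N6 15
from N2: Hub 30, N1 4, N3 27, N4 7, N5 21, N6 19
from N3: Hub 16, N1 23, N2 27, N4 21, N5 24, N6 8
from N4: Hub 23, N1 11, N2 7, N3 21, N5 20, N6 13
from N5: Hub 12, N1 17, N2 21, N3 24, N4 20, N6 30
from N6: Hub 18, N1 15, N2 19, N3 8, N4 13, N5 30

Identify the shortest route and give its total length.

Option A: 18 + 19 + 27 + 23 + 11 + 20 + 12 = 130
Option B: 28 + 15 + 13 + 7 + 21 + 24 + 16 = 124

Shortest is Option B, total 124 m.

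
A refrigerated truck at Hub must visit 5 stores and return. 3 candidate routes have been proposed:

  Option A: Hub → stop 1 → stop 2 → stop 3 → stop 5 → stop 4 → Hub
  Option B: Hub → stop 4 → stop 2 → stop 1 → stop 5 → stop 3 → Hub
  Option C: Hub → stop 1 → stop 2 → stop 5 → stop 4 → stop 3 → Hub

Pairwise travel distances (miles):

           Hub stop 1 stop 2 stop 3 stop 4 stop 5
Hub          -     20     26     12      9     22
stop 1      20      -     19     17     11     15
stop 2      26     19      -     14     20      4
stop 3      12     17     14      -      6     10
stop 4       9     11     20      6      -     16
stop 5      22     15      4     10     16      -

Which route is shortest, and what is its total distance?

Option A: 20 + 19 + 14 + 10 + 16 + 9 = 88
Option B: 9 + 20 + 19 + 15 + 10 + 12 = 85
Option C: 20 + 19 + 4 + 16 + 6 + 12 = 77

77 miles — Option C is the shortest.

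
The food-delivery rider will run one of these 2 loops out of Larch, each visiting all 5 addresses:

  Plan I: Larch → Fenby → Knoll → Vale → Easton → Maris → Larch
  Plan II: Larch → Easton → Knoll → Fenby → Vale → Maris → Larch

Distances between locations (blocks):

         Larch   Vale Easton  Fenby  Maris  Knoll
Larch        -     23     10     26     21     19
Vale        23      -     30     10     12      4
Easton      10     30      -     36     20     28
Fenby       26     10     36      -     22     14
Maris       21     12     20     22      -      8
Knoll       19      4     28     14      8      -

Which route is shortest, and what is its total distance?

Plan I: 26 + 14 + 4 + 30 + 20 + 21 = 115
Plan II: 10 + 28 + 14 + 10 + 12 + 21 = 95

95 blocks — Plan II is the shortest.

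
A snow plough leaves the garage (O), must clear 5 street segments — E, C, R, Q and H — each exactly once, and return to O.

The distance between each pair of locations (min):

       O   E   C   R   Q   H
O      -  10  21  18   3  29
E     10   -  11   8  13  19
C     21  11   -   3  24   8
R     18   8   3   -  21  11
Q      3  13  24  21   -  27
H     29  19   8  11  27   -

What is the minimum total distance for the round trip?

O → E → C → R → Q → H → O: 10+11+3+21+27+29 = 101
O → E → C → R → H → Q → O: 10+11+3+11+27+3 = 65
O → E → C → Q → R → H → O: 10+11+24+21+11+29 = 106
O → E → C → Q → H → R → O: 10+11+24+27+11+18 = 101
O → E → C → H → R → Q → O: 10+11+8+11+21+3 = 64
O → E → C → H → Q → R → O: 10+11+8+27+21+18 = 95
O → E → R → C → Q → H → O: 10+8+3+24+27+29 = 101
O → E → R → C → H → Q → O: 10+8+3+8+27+3 = 59
O → E → R → Q → C → H → O: 10+8+21+24+8+29 = 100
O → E → R → Q → H → C → O: 10+8+21+27+8+21 = 95
O → E → R → H → C → Q → O: 10+8+11+8+24+3 = 64
O → E → R → H → Q → C → O: 10+8+11+27+24+21 = 101
O → E → Q → C → R → H → O: 10+13+24+3+11+29 = 90
O → E → Q → C → H → R → O: 10+13+24+8+11+18 = 84
… (46 more)
The minimum is 59.
One optimal route: O → E → R → C → H → Q → O (or its reverse).

Minimum total distance: 59 min.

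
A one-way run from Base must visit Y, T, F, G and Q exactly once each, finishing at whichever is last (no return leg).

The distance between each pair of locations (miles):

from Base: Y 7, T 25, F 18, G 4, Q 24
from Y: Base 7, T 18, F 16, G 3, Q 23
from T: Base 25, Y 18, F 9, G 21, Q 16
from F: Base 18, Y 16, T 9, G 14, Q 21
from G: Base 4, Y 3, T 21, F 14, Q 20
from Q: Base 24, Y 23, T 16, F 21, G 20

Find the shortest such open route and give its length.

There are 5! = 120 possible orderings.
Base → Y → T → F → G → Q: 7+18+9+14+20 = 68
Base → Y → T → F → Q → G: 7+18+9+21+20 = 75
Base → Y → T → G → F → Q: 7+18+21+14+21 = 81
Base → Y → T → G → Q → F: 7+18+21+20+21 = 87
Base → Y → T → Q → F → G: 7+18+16+21+14 = 76
Base → Y → T → Q → G → F: 7+18+16+20+14 = 75
Base → Y → F → T → G → Q: 7+16+9+21+20 = 73
Base → Y → F → T → Q → G: 7+16+9+16+20 = 68
Base → Y → F → G → T → Q: 7+16+14+21+16 = 74
Base → Y → F → G → Q → T: 7+16+14+20+16 = 73
Base → Y → F → Q → T → G: 7+16+21+16+21 = 81
Base → Y → F → Q → G → T: 7+16+21+20+21 = 85
Base → Y → G → T → F → Q: 7+3+21+9+21 = 61
Base → Y → G → T → Q → F: 7+3+21+16+21 = 68
… (106 more)
Base → G → Y → F → T → Q: 4+3+16+9+16 = 48  ← best
The minimum is 48.
One shortest path: Base → G → Y → F → T → Q.

48 miles — the minimum one-way total.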